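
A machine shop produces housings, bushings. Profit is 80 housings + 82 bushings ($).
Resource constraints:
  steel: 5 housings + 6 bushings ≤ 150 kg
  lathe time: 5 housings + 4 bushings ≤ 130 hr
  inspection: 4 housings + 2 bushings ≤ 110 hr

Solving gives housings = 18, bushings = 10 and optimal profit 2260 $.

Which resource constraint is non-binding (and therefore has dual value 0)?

inspection

steel: 150/150 (binding)
lathe time: 130/130 (binding)
inspection: 92/110 (slack 18)
By complementary slackness, a constraint with positive slack has shadow price 0 → inspection.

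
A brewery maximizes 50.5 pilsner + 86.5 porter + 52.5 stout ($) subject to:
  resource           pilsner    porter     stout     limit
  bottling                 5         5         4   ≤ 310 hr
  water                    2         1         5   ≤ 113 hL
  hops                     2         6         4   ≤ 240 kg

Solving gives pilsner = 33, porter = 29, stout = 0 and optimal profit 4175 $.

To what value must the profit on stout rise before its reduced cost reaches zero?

Binding: bottling and hops. Non-binding: water (18 unused).
Slack constraints have shadow price 0 (complementary slackness).
Dual feasibility on the basic columns requires 5·y_bottling + 2·y_hops = 50.5, 5·y_bottling + 6·y_hops = 86.5.
This yields shadow prices y_bottling = 6.5, y_hops = 9.
stout enters the basis when its profit ≥ yᵀa₃ = 6.5·4 + 9·4 = 62.

62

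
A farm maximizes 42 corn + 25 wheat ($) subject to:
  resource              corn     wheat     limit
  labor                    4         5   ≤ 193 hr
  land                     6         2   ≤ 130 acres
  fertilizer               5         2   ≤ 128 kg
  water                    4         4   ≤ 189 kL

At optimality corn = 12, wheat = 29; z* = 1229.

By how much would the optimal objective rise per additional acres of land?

At the optimum: labor uses 193 of 193 (binding); land uses 130 of 130 (binding); fertilizer uses 118 of 128 (slack = 10); water uses 164 of 189 (slack = 25).
By complementary slackness, y = 0 for the non-binding constraints.
Dual feasibility on the basic columns requires 4·y_labor + 6·y_land = 42, 5·y_labor + 2·y_land = 25.
This yields shadow prices y_labor = 3, y_land = 5.
Shadow price of land = 5.

5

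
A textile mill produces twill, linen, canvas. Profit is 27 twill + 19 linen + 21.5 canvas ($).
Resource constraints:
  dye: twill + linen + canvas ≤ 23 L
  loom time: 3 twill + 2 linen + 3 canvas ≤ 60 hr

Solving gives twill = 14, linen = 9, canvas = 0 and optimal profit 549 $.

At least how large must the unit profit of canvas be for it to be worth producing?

Both dye and loom time are binding at x*.
Dual feasibility on the basic columns requires 1·y_dye + 3·y_loom time = 27, 1·y_dye + 2·y_loom time = 19.
This yields shadow prices y_dye = 3, y_loom time = 8.
canvas enters the basis when its profit ≥ yᵀa₃ = 3·1 + 8·3 = 27.

27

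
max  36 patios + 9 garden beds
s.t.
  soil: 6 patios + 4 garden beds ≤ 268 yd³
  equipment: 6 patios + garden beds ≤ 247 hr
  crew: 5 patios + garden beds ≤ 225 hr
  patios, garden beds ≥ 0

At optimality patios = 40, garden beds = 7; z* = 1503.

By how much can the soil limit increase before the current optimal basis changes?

324

Binding constraints: soil, equipment. The basis is B = [[6,4],[6,1]] with det -18.
Per unit increase in soil, x* moves by d = (-0.0556, 0.3333).
The basis stays optimal until crew becomes binding; allowable increase = 324 yd³.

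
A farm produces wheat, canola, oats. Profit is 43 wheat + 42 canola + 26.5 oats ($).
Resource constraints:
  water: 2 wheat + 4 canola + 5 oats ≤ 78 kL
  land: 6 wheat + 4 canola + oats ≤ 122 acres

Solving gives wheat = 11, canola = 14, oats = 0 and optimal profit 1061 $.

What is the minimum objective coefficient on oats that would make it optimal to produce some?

30.5

At the optimum: water uses 78 of 78 (binding); land uses 122 of 122 (binding).
From A_Bᵀ y = c: 2·y_water + 6·y_land = 43; 4·y_water + 4·y_land = 42.
Solving: y_water = 5, y_land = 5.5.
oats enters the basis when its profit ≥ yᵀa₃ = 5·5 + 5.5·1 = 30.5.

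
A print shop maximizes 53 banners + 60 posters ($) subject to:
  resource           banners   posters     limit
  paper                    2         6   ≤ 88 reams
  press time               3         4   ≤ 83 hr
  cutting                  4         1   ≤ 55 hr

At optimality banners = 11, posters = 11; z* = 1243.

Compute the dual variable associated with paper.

8.5

Check each constraint at x*: paper 88/88 (tight); press time 77/83 (slack 6); cutting 55/55 (tight).
Slack constraints have shadow price 0 (complementary slackness).
The binding rows give the dual system: 2·y_paper + 4·y_cutting = 53 and 6·y_paper + 1·y_cutting = 60.
Solving: y_paper = 8.5, y_cutting = 9.
Shadow price of paper = 8.5.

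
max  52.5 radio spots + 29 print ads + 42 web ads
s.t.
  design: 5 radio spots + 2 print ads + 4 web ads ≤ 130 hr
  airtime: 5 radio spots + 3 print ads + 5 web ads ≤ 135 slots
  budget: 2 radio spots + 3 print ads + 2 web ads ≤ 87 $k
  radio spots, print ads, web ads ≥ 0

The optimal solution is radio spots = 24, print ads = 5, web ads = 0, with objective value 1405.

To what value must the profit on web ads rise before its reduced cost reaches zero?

At the optimum: design uses 130 of 130 (binding); airtime uses 135 of 135 (binding); budget uses 63 of 87 (slack = 24).
By complementary slackness, y = 0 for the non-binding constraint.
Dual feasibility on the basic columns requires 5·y_design + 5·y_airtime = 52.5, 2·y_design + 3·y_airtime = 29.
This yields shadow prices y_design = 2.5, y_airtime = 8.
web ads enters the basis when its profit ≥ yᵀa₃ = 2.5·4 + 8·5 = 50.

50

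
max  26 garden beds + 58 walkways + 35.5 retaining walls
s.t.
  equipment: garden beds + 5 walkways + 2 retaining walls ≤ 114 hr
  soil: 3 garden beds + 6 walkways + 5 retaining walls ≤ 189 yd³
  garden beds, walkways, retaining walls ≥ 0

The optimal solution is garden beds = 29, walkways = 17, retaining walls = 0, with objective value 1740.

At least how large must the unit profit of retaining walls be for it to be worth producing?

44

At the optimum: equipment uses 114 of 114 (binding); soil uses 189 of 189 (binding).
Dual feasibility on the basic columns requires 1·y_equipment + 3·y_soil = 26, 5·y_equipment + 6·y_soil = 58.
→ y_equipment = 2 and y_soil = 8.
retaining walls enters the basis when its profit ≥ yᵀa₃ = 2·2 + 8·5 = 44.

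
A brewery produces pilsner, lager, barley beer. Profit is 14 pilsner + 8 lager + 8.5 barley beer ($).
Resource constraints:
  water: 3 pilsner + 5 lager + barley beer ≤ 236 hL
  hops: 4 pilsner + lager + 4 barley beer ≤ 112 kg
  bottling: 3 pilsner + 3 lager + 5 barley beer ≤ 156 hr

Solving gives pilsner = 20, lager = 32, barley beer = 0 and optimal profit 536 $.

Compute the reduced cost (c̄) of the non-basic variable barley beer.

-9.5

Check each constraint at x*: water 220/236 (slack 16); hops 112/112 (tight); bottling 156/156 (tight).
By complementary slackness, y = 0 for the non-binding constraint.
The binding rows give the dual system: 4·y_hops + 3·y_bottling = 14 and 1·y_hops + 3·y_bottling = 8.
→ y_hops = 2 and y_bottling = 2.
Reduced cost of barley beer: c₃ − yᵀa₃ = 8.5 − (2·4 + 2·5) = 8.5 − 18 = -9.5.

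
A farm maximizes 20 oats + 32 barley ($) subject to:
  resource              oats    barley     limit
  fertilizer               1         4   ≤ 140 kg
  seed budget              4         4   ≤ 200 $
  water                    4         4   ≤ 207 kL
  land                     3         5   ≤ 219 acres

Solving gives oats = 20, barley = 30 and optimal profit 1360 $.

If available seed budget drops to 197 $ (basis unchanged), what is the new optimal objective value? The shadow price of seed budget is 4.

1348

Δb = -3, so new z* = 1360 + (4)·(-3) = 1360 − 12 = 1348.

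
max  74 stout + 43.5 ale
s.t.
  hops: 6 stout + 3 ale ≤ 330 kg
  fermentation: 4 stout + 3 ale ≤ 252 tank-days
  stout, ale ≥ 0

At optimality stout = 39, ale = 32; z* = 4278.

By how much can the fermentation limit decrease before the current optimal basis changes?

Binding constraints: hops, fermentation. The basis is B = [[6,3],[4,3]] with det 6.
Per unit decrease in fermentation, x* moves by d = (0.5, -1).
The basis stays optimal until ale reaches 0; allowable decrease = 32 tank-days.

32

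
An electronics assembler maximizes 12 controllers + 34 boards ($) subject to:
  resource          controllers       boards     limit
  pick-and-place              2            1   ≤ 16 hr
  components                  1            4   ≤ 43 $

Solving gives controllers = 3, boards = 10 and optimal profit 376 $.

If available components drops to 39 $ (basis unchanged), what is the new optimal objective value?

344

Check each constraint at x*: pick-and-place 16/16 (tight); components 43/43 (tight).
The binding rows give the dual system: 2·y_pick-and-place + 1·y_components = 12 and 1·y_pick-and-place + 4·y_components = 34.
This yields shadow prices y_pick-and-place = 2, y_components = 8.
Δz = y_components·Δb = 8 × (-4) = -32, so new z* = 376 − 32 = 344.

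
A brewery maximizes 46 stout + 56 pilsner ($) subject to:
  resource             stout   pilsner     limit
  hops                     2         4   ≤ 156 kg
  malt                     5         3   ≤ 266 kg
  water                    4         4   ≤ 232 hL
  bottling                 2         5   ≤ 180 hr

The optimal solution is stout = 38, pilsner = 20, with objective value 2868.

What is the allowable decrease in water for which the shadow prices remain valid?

Binding constraints: hops, water. The basis is B = [[2,4],[4,4]] with det -8.
Per unit decrease in water, x* moves by d = (-0.5, 0.25).
The basis stays optimal until bottling becomes binding; allowable decrease = 16 hL.

16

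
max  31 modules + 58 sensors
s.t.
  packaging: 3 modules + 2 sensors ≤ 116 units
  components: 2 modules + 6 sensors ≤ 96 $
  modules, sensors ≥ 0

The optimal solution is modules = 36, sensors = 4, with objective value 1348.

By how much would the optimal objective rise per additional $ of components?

At the optimum: packaging uses 116 of 116 (binding); components uses 96 of 96 (binding).
From A_Bᵀ y = c: 3·y_packaging + 2·y_components = 31; 2·y_packaging + 6·y_components = 58.
→ y_packaging = 5 and y_components = 8.
Shadow price of components = 8.

8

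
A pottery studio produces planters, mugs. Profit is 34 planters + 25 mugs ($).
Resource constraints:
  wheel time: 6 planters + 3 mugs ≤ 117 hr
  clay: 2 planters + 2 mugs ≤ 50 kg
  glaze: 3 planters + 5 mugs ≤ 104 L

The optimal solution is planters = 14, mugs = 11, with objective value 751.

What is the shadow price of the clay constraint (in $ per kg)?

At the optimum: wheel time uses 117 of 117 (binding); clay uses 50 of 50 (binding); glaze uses 97 of 104 (slack = 7).
By complementary slackness, y = 0 for the non-binding constraint.
Dual feasibility on the basic columns requires 6·y_wheel time + 2·y_clay = 34, 3·y_wheel time + 2·y_clay = 25.
Solving: y_wheel time = 3, y_clay = 8.
Shadow price of clay = 8.

8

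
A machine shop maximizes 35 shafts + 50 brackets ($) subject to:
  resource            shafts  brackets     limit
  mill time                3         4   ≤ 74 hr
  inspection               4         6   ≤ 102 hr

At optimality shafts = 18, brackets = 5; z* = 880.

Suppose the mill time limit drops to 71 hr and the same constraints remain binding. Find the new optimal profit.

Both mill time and inspection are binding at x*.
Dual feasibility on the basic columns requires 3·y_mill time + 4·y_inspection = 35, 4·y_mill time + 6·y_inspection = 50.
Solving: y_mill time = 5, y_inspection = 5.
Δz = y_mill time·Δb = 5 × (-3) = -15, so new z* = 880 − 15 = 865.

865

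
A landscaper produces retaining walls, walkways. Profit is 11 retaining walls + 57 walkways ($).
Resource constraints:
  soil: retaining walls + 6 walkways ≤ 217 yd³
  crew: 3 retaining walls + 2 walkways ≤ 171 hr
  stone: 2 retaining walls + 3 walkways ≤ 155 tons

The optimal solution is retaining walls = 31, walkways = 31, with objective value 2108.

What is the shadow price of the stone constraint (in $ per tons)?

1

At the optimum: soil uses 217 of 217 (binding); crew uses 155 of 171 (slack = 16); stone uses 155 of 155 (binding).
By complementary slackness, y = 0 for the non-binding constraint.
The binding rows give the dual system: 1·y_soil + 2·y_stone = 11 and 6·y_soil + 3·y_stone = 57.
→ y_soil = 9 and y_stone = 1.
Shadow price of stone = 1.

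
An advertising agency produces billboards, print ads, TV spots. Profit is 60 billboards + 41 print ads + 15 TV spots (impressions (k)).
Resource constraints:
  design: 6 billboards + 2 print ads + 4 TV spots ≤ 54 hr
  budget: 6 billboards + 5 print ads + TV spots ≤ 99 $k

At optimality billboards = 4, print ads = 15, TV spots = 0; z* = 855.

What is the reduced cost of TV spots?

-4

At the optimum: design uses 54 of 54 (binding); budget uses 99 of 99 (binding).
The binding rows give the dual system: 6·y_design + 6·y_budget = 60 and 2·y_design + 5·y_budget = 41.
→ y_design = 3 and y_budget = 7.
Reduced cost of TV spots: c₃ − yᵀa₃ = 15 − (3·4 + 7·1) = 15 − 19 = -4.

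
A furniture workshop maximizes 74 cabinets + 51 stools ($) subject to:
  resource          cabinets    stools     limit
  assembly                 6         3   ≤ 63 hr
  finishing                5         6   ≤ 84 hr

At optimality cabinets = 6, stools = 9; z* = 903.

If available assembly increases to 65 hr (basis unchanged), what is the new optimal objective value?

921

Check each constraint at x*: assembly 63/63 (tight); finishing 84/84 (tight).
Dual feasibility on the basic columns requires 6·y_assembly + 5·y_finishing = 74, 3·y_assembly + 6·y_finishing = 51.
→ y_assembly = 9 and y_finishing = 4.
Δz = y_assembly·Δb = 9 × (2) = 18, so new z* = 903 + 18 = 921.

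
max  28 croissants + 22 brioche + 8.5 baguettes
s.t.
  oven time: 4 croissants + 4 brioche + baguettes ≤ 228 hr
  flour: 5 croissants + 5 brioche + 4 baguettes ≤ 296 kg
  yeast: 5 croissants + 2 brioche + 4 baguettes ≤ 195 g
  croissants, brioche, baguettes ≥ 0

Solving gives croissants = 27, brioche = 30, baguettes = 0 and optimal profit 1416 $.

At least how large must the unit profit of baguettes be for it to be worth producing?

At the optimum: oven time uses 228 of 228 (binding); flour uses 285 of 296 (slack = 11); yeast uses 195 of 195 (binding).
Since flour is not tight, its dual is 0.
Dual feasibility on the basic columns requires 4·y_oven time + 5·y_yeast = 28, 4·y_oven time + 2·y_yeast = 22.
Solving: y_oven time = 4.5, y_yeast = 2.
baguettes enters the basis when its profit ≥ yᵀa₃ = 4.5·1 + 2·4 = 12.5.

12.5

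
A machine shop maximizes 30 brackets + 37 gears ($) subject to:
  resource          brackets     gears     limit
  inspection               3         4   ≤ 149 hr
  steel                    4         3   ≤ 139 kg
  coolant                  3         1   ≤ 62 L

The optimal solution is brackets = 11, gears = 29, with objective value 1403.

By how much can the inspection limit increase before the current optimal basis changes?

Binding constraints: inspection, coolant. The basis is B = [[3,4],[3,1]] with det -9.
Per unit increase in inspection, x* moves by d = (-0.1111, 0.3333).
The basis stays optimal until steel becomes binding; allowable increase = 14.4 hr.

14.4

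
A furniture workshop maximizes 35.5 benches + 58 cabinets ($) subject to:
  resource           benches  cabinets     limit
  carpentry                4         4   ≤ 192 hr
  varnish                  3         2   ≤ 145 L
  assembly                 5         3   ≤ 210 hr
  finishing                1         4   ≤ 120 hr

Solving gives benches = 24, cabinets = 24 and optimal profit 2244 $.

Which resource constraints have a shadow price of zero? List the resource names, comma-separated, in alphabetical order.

carpentry: 192/192 (binding)
varnish: 120/145 (slack 25)
assembly: 192/210 (slack 18)
finishing: 120/120 (binding)
By complementary slackness, a constraint with positive slack has shadow price 0 → assembly, varnish.

assembly, varnish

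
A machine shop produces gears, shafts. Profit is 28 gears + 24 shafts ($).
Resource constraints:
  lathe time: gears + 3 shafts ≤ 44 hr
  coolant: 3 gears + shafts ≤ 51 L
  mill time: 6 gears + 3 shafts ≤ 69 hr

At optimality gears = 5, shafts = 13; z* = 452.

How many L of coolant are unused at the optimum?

23

coolant used = 3·5 + 1·13 = 28; slack = 51 − 28 = 23.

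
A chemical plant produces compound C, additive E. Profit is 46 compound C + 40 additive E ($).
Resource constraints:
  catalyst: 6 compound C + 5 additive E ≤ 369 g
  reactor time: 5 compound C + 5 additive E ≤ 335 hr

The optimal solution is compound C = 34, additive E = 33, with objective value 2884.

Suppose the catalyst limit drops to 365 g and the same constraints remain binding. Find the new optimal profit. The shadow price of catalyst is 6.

2860

Δb = -4, so new z* = 2884 + (6)·(-4) = 2884 − 24 = 2860.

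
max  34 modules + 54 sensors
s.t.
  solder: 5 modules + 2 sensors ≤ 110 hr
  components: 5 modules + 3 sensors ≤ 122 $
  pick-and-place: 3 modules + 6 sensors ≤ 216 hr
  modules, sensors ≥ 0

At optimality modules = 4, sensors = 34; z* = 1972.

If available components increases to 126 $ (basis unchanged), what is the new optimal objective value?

1980

Binding: components and pick-and-place. Non-binding: solder (22 unused).
Since solder is not tight, its dual is 0.
From A_Bᵀ y = c: 5·y_components + 3·y_pick-and-place = 34; 3·y_components + 6·y_pick-and-place = 54.
This yields shadow prices y_components = 2, y_pick-and-place = 8.
Δz = y_components·Δb = 2 × (4) = 8, so new z* = 1972 + 8 = 1980.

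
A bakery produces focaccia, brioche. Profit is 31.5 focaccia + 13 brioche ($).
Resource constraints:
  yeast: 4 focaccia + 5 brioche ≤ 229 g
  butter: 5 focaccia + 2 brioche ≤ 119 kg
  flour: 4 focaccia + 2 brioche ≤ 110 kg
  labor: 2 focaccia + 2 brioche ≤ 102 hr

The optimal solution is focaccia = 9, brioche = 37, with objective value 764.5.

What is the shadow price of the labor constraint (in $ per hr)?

Check each constraint at x*: yeast 221/229 (slack 8); butter 119/119 (tight); flour 110/110 (tight); labor 92/102 (slack 10).
By complementary slackness, y = 0 for the non-binding constraints.
The binding rows give the dual system: 5·y_butter + 4·y_flour = 31.5 and 2·y_butter + 2·y_flour = 13.
→ y_butter = 5.5 and y_flour = 1.
Shadow price of labor = 0.

0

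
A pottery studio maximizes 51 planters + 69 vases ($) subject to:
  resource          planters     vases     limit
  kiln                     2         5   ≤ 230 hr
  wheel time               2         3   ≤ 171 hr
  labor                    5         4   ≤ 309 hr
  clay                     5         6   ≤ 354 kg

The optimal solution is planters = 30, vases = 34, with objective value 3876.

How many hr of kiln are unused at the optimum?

kiln used = 2·30 + 5·34 = 230; slack = 230 − 230 = 0.

0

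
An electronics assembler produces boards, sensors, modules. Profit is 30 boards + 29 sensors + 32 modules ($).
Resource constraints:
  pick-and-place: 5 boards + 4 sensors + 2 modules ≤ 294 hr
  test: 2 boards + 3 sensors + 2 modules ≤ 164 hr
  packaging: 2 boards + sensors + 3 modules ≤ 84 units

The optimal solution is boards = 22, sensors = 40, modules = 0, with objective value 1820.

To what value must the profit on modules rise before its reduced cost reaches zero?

At the optimum: pick-and-place uses 270 of 294 (slack = 24); test uses 164 of 164 (binding); packaging uses 84 of 84 (binding).
Since pick-and-place is not tight, its dual is 0.
From A_Bᵀ y = c: 2·y_test + 2·y_packaging = 30; 3·y_test + 1·y_packaging = 29.
This yields shadow prices y_test = 7, y_packaging = 8.
modules enters the basis when its profit ≥ yᵀa₃ = 7·2 + 8·3 = 38.

38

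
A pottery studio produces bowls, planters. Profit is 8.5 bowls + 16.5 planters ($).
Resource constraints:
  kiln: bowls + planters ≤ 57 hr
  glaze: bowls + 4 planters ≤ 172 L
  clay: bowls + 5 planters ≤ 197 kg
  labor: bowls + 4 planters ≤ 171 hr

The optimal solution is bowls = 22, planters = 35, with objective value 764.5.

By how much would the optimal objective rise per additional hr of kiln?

6.5

Binding: kiln and clay. Non-binding: glaze (10 unused), labor (9 unused).
Slack constraints have shadow price 0 (complementary slackness).
The binding rows give the dual system: 1·y_kiln + 1·y_clay = 8.5 and 1·y_kiln + 5·y_clay = 16.5.
→ y_kiln = 6.5 and y_clay = 2.
Shadow price of kiln = 6.5.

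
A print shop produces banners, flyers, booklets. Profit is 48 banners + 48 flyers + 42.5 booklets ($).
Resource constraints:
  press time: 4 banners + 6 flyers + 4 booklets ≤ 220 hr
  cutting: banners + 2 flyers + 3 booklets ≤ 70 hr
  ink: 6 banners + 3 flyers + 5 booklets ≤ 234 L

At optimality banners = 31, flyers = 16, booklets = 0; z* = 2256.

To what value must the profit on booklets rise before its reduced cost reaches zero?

44

At the optimum: press time uses 220 of 220 (binding); cutting uses 63 of 70 (slack = 7); ink uses 234 of 234 (binding).
Since cutting is not tight, its dual is 0.
The binding rows give the dual system: 4·y_press time + 6·y_ink = 48 and 6·y_press time + 3·y_ink = 48.
→ y_press time = 6 and y_ink = 4.
booklets enters the basis when its profit ≥ yᵀa₃ = 6·4 + 4·5 = 44.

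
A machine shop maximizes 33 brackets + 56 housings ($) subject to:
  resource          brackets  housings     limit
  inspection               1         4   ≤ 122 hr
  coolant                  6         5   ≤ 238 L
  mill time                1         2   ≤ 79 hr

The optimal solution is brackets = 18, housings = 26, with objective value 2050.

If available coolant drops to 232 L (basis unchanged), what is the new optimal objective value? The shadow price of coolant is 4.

2026

Δb = -6, so new z* = 2050 + (4)·(-6) = 2050 − 24 = 2026.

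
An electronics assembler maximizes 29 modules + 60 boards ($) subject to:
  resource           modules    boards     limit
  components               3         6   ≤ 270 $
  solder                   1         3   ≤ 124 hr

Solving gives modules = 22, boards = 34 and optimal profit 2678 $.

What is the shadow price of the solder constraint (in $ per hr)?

2

Check each constraint at x*: components 270/270 (tight); solder 124/124 (tight).
Dual feasibility on the basic columns requires 3·y_components + 1·y_solder = 29, 6·y_components + 3·y_solder = 60.
→ y_components = 9 and y_solder = 2.
Shadow price of solder = 2.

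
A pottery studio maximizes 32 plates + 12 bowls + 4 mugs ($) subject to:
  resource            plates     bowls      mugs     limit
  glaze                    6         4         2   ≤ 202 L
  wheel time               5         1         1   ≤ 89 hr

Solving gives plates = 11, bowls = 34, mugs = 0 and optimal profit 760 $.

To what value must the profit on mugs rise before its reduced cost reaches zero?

Check each constraint at x*: glaze 202/202 (tight); wheel time 89/89 (tight).
From A_Bᵀ y = c: 6·y_glaze + 5·y_wheel time = 32; 4·y_glaze + 1·y_wheel time = 12.
→ y_glaze = 2 and y_wheel time = 4.
mugs enters the basis when its profit ≥ yᵀa₃ = 2·2 + 4·1 = 8.

8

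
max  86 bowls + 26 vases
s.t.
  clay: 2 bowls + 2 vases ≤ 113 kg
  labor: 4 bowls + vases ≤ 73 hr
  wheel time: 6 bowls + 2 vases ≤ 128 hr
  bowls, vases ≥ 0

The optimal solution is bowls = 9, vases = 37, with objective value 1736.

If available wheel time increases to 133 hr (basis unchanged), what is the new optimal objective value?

Check each constraint at x*: clay 92/113 (slack 21); labor 73/73 (tight); wheel time 128/128 (tight).
By complementary slackness, y = 0 for the non-binding constraint.
The binding rows give the dual system: 4·y_labor + 6·y_wheel time = 86 and 1·y_labor + 2·y_wheel time = 26.
Solving: y_labor = 8, y_wheel time = 9.
Δz = y_wheel time·Δb = 9 × (5) = 45, so new z* = 1736 + 45 = 1781.

1781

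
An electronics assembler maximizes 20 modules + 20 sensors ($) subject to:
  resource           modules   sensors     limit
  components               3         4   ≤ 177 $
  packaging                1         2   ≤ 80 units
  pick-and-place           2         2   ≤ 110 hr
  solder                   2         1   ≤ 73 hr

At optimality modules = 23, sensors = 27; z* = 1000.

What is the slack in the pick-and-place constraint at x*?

pick-and-place used = 2·23 + 2·27 = 100; slack = 110 − 100 = 10.

10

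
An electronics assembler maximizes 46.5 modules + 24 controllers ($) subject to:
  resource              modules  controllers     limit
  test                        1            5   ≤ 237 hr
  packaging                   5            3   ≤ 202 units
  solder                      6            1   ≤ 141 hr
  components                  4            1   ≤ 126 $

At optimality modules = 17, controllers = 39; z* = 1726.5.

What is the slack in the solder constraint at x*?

solder used = 6·17 + 1·39 = 141; slack = 141 − 141 = 0.

0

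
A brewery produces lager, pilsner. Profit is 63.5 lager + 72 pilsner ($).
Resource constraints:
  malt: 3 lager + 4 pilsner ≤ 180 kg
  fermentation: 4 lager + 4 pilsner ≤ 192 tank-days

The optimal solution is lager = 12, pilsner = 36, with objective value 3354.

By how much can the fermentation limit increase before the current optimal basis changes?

48

Binding constraints: malt, fermentation. The basis is B = [[3,4],[4,4]] with det -4.
Per unit increase in fermentation, x* moves by d = (1, -0.75).
The basis stays optimal until pilsner reaches 0; allowable increase = 48 tank-days.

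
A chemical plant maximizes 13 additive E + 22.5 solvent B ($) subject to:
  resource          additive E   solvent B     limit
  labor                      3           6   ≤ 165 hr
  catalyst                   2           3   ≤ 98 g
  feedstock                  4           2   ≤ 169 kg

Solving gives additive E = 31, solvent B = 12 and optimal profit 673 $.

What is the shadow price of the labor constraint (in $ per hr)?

2

Check each constraint at x*: labor 165/165 (tight); catalyst 98/98 (tight); feedstock 148/169 (slack 21).
Slack constraints have shadow price 0 (complementary slackness).
From A_Bᵀ y = c: 3·y_labor + 2·y_catalyst = 13; 6·y_labor + 3·y_catalyst = 22.5.
→ y_labor = 2 and y_catalyst = 3.5.
Shadow price of labor = 2.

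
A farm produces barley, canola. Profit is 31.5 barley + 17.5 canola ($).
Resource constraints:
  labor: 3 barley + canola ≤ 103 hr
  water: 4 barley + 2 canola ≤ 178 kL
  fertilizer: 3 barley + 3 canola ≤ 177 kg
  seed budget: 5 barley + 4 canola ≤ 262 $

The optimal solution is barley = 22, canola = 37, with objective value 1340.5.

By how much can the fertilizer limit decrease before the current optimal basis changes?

Binding constraints: labor, fertilizer. The basis is B = [[3,1],[3,3]] with det 6.
Per unit decrease in fertilizer, x* moves by d = (0.1667, -0.5).
The basis stays optimal until canola reaches 0; allowable decrease = 74 kg.

74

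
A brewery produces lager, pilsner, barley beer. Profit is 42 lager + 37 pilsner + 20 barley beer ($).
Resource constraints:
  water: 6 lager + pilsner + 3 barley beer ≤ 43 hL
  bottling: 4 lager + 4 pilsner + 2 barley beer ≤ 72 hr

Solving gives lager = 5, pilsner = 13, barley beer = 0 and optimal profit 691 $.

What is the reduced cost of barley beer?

-1

Both water and bottling are binding at x*.
From A_Bᵀ y = c: 6·y_water + 4·y_bottling = 42; 1·y_water + 4·y_bottling = 37.
This yields shadow prices y_water = 1, y_bottling = 9.
Reduced cost of barley beer: c₃ − yᵀa₃ = 20 − (1·3 + 9·2) = 20 − 21 = -1.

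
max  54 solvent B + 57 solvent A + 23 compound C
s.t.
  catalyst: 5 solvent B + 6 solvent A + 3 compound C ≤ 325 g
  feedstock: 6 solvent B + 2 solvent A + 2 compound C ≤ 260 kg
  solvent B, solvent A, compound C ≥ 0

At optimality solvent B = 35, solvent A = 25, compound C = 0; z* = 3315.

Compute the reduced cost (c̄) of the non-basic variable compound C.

Check each constraint at x*: catalyst 325/325 (tight); feedstock 260/260 (tight).
The binding rows give the dual system: 5·y_catalyst + 6·y_feedstock = 54 and 6·y_catalyst + 2·y_feedstock = 57.
→ y_catalyst = 9 and y_feedstock = 1.5.
Reduced cost of compound C: c₃ − yᵀa₃ = 23 − (9·3 + 1.5·2) = 23 − 30 = -7.

-7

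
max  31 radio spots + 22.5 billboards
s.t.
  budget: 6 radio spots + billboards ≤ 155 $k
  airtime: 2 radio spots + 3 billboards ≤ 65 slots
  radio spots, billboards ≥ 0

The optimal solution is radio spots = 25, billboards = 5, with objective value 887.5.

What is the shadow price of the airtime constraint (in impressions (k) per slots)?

At the optimum: budget uses 155 of 155 (binding); airtime uses 65 of 65 (binding).
The binding rows give the dual system: 6·y_budget + 2·y_airtime = 31 and 1·y_budget + 3·y_airtime = 22.5.
→ y_budget = 3 and y_airtime = 6.5.
Shadow price of airtime = 6.5.

6.5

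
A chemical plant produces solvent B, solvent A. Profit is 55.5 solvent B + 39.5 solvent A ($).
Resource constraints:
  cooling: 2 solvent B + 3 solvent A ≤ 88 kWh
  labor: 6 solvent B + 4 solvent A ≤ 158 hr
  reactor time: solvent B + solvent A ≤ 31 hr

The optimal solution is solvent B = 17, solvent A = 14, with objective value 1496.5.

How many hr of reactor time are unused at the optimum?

0

reactor time used = 1·17 + 1·14 = 31; slack = 31 − 31 = 0.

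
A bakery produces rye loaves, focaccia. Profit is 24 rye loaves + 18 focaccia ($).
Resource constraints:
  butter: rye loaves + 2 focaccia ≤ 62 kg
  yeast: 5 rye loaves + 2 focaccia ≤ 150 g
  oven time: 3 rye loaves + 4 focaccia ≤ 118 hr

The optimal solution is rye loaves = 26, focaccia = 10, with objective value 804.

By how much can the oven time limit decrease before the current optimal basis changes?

Binding constraints: yeast, oven time. The basis is B = [[5,2],[3,4]] with det 14.
Per unit decrease in oven time, x* moves by d = (0.1429, -0.3571).
The basis stays optimal until focaccia reaches 0; allowable decrease = 28 hr.

28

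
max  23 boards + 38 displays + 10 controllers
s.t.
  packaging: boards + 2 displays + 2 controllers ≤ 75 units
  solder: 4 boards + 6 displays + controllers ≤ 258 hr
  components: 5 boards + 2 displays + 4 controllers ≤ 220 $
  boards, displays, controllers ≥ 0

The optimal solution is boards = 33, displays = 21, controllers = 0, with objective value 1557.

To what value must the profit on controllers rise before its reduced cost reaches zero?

18

At the optimum: packaging uses 75 of 75 (binding); solder uses 258 of 258 (binding); components uses 207 of 220 (slack = 13).
Since components is not tight, its dual is 0.
Dual feasibility on the basic columns requires 1·y_packaging + 4·y_solder = 23, 2·y_packaging + 6·y_solder = 38.
This yields shadow prices y_packaging = 7, y_solder = 4.
controllers enters the basis when its profit ≥ yᵀa₃ = 7·2 + 4·1 = 18.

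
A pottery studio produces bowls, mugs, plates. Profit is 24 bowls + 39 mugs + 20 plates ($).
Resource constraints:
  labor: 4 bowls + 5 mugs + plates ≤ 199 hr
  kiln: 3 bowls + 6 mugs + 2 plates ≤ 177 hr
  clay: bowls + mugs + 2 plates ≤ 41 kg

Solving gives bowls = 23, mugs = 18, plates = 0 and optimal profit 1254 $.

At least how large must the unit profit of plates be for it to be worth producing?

Check each constraint at x*: labor 182/199 (slack 17); kiln 177/177 (tight); clay 41/41 (tight).
Since labor is not tight, its dual is 0.
Dual feasibility on the basic columns requires 3·y_kiln + 1·y_clay = 24, 6·y_kiln + 1·y_clay = 39.
→ y_kiln = 5 and y_clay = 9.
plates enters the basis when its profit ≥ yᵀa₃ = 5·2 + 9·2 = 28.

28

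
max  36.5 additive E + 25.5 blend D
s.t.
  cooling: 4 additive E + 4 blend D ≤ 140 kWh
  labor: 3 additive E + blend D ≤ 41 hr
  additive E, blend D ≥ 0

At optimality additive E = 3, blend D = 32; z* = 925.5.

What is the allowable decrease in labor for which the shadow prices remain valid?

Binding constraints: cooling, labor. The basis is B = [[4,4],[3,1]] with det -8.
Per unit decrease in labor, x* moves by d = (-0.5, 0.5).
The basis stays optimal until additive E reaches 0; allowable decrease = 6 hr.

6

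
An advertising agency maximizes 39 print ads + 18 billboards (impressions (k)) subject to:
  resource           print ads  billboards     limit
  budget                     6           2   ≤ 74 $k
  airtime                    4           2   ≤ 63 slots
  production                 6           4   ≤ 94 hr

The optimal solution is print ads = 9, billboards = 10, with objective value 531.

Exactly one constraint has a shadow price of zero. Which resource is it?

budget: 74/74 (binding)
airtime: 56/63 (slack 7)
production: 94/94 (binding)
By complementary slackness, a constraint with positive slack has shadow price 0 → airtime.

airtime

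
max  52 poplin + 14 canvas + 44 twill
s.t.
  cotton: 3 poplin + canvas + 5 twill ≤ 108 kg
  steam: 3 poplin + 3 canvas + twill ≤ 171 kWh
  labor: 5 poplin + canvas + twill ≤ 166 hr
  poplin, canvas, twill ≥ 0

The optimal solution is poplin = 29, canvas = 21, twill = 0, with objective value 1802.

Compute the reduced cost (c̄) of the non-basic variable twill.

Binding: cotton and labor. Non-binding: steam (21 unused).
Since steam is not tight, its dual is 0.
Dual feasibility on the basic columns requires 3·y_cotton + 5·y_labor = 52, 1·y_cotton + 1·y_labor = 14.
This yields shadow prices y_cotton = 9, y_labor = 5.
Reduced cost of twill: c₃ − yᵀa₃ = 44 − (9·5 + 5·1) = 44 − 50 = -6.

-6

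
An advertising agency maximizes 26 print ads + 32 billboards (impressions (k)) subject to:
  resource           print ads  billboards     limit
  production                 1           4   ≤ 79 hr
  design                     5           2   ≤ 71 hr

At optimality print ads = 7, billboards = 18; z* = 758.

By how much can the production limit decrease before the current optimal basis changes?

64.8

Binding constraints: production, design. The basis is B = [[1,4],[5,2]] with det -18.
Per unit decrease in production, x* moves by d = (0.1111, -0.2778).
The basis stays optimal until billboards reaches 0; allowable decrease = 64.8 hr.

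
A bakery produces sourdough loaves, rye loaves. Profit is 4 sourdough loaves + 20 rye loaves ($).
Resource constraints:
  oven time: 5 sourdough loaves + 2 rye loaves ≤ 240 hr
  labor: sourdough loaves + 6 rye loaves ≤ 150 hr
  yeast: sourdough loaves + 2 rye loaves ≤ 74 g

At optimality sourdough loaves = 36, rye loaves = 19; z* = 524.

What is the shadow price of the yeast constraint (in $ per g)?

Binding: labor and yeast. Non-binding: oven time (22 unused).
Since oven time is not tight, its dual is 0.
Dual feasibility on the basic columns requires 1·y_labor + 1·y_yeast = 4, 6·y_labor + 2·y_yeast = 20.
→ y_labor = 3 and y_yeast = 1.
Shadow price of yeast = 1.

1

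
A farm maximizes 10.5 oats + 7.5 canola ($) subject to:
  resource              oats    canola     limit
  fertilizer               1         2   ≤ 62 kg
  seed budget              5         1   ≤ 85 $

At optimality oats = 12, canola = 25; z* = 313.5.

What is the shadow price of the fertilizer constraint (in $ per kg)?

3

Both fertilizer and seed budget are binding at x*.
From A_Bᵀ y = c: 1·y_fertilizer + 5·y_seed budget = 10.5; 2·y_fertilizer + 1·y_seed budget = 7.5.
Solving: y_fertilizer = 3, y_seed budget = 1.5.
Shadow price of fertilizer = 3.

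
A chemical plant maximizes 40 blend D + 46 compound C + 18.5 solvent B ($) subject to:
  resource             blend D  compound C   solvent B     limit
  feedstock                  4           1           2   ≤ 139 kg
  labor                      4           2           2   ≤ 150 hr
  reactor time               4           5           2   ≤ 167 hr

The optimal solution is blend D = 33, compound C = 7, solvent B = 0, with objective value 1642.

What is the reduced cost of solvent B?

-1.5

Binding: feedstock and reactor time. Non-binding: labor (4 unused).
Slack constraints have shadow price 0 (complementary slackness).
Dual feasibility on the basic columns requires 4·y_feedstock + 4·y_reactor time = 40, 1·y_feedstock + 5·y_reactor time = 46.
Solving: y_feedstock = 1, y_reactor time = 9.
Reduced cost of solvent B: c₃ − yᵀa₃ = 18.5 − (1·2 + 9·2) = 18.5 − 20 = -1.5.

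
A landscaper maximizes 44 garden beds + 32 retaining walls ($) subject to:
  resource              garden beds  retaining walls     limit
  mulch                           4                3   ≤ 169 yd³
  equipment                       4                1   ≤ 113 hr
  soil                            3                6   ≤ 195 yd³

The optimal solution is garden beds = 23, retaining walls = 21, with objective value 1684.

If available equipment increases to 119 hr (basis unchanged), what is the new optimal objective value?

Check each constraint at x*: mulch 155/169 (slack 14); equipment 113/113 (tight); soil 195/195 (tight).
Since mulch is not tight, its dual is 0.
Dual feasibility on the basic columns requires 4·y_equipment + 3·y_soil = 44, 1·y_equipment + 6·y_soil = 32.
→ y_equipment = 8 and y_soil = 4.
Δz = y_equipment·Δb = 8 × (6) = 48, so new z* = 1684 + 48 = 1732.

1732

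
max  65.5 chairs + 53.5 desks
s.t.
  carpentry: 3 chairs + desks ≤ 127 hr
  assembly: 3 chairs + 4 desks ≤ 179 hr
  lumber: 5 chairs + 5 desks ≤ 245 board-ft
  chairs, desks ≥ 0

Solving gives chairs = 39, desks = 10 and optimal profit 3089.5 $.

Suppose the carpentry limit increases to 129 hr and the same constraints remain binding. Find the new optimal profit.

3101.5

Binding: carpentry and lumber. Non-binding: assembly (22 unused).
Since assembly is not tight, its dual is 0.
Dual feasibility on the basic columns requires 3·y_carpentry + 5·y_lumber = 65.5, 1·y_carpentry + 5·y_lumber = 53.5.
This yields shadow prices y_carpentry = 6, y_lumber = 9.5.
Δz = y_carpentry·Δb = 6 × (2) = 12, so new z* = 3089.5 + 12 = 3101.5.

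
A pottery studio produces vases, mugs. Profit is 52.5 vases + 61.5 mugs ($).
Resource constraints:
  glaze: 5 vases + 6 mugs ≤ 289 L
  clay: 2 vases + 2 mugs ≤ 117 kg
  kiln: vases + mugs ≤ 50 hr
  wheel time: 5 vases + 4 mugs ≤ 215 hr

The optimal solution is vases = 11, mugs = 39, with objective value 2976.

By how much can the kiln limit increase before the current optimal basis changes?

0.4

Binding constraints: glaze, kiln. The basis is B = [[5,6],[1,1]] with det -1.
Per unit increase in kiln, x* moves by d = (6, -5).
The basis stays optimal until wheel time becomes binding; allowable increase = 0.4 hr.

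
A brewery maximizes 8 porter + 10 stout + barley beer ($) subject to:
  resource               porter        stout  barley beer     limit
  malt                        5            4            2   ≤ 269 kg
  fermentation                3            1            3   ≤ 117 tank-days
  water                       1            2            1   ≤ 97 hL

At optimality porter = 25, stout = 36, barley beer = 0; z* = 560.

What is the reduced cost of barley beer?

-4

Binding: malt and water. Non-binding: fermentation (6 unused).
Since fermentation is not tight, its dual is 0.
From A_Bᵀ y = c: 5·y_malt + 1·y_water = 8; 4·y_malt + 2·y_water = 10.
→ y_malt = 1 and y_water = 3.
Reduced cost of barley beer: c₃ − yᵀa₃ = 1 − (1·2 + 3·1) = 1 − 5 = -4.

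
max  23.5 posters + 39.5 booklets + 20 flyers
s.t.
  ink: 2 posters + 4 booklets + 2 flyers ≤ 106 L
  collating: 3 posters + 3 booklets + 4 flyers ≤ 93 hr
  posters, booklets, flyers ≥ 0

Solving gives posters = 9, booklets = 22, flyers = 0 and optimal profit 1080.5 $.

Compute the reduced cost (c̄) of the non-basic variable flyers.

Both ink and collating are binding at x*.
The binding rows give the dual system: 2·y_ink + 3·y_collating = 23.5 and 4·y_ink + 3·y_collating = 39.5.
This yields shadow prices y_ink = 8, y_collating = 2.5.
Reduced cost of flyers: c₃ − yᵀa₃ = 20 − (8·2 + 2.5·4) = 20 − 26 = -6.

-6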